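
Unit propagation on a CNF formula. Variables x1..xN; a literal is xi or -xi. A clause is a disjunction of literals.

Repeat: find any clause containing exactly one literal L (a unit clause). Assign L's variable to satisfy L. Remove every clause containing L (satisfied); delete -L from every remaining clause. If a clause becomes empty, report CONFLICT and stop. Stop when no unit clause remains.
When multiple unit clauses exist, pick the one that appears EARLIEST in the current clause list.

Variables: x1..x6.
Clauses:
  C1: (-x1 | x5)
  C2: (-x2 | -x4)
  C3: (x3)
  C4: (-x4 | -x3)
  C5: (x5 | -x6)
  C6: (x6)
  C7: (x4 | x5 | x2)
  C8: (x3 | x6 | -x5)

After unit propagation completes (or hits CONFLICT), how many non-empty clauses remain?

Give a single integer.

Answer: 0

Derivation:
unit clause [3] forces x3=T; simplify:
  drop -3 from [-4, -3] -> [-4]
  satisfied 2 clause(s); 6 remain; assigned so far: [3]
unit clause [-4] forces x4=F; simplify:
  drop 4 from [4, 5, 2] -> [5, 2]
  satisfied 2 clause(s); 4 remain; assigned so far: [3, 4]
unit clause [6] forces x6=T; simplify:
  drop -6 from [5, -6] -> [5]
  satisfied 1 clause(s); 3 remain; assigned so far: [3, 4, 6]
unit clause [5] forces x5=T; simplify:
  satisfied 3 clause(s); 0 remain; assigned so far: [3, 4, 5, 6]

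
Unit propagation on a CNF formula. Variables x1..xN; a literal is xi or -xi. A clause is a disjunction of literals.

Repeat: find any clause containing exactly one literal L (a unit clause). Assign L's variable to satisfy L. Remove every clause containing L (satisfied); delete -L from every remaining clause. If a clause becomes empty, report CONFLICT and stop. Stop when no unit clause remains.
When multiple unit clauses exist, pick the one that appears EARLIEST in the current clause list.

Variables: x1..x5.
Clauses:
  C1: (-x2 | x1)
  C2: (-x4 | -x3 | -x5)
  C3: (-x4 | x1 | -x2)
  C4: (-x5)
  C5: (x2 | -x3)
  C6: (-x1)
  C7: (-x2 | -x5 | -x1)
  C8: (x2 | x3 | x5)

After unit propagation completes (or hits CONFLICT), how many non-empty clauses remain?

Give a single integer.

Answer: 0

Derivation:
unit clause [-5] forces x5=F; simplify:
  drop 5 from [2, 3, 5] -> [2, 3]
  satisfied 3 clause(s); 5 remain; assigned so far: [5]
unit clause [-1] forces x1=F; simplify:
  drop 1 from [-2, 1] -> [-2]
  drop 1 from [-4, 1, -2] -> [-4, -2]
  satisfied 1 clause(s); 4 remain; assigned so far: [1, 5]
unit clause [-2] forces x2=F; simplify:
  drop 2 from [2, -3] -> [-3]
  drop 2 from [2, 3] -> [3]
  satisfied 2 clause(s); 2 remain; assigned so far: [1, 2, 5]
unit clause [-3] forces x3=F; simplify:
  drop 3 from [3] -> [] (empty!)
  satisfied 1 clause(s); 1 remain; assigned so far: [1, 2, 3, 5]
CONFLICT (empty clause)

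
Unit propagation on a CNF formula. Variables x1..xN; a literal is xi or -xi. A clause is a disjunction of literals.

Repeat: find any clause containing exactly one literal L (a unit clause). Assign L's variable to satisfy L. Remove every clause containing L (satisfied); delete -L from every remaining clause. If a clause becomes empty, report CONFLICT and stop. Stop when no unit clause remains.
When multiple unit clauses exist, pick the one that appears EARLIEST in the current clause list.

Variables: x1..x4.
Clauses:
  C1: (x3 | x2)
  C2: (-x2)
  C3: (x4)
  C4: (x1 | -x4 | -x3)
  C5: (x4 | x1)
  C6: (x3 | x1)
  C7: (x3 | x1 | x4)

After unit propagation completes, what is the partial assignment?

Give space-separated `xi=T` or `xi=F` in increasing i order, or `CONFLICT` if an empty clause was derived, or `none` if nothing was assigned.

unit clause [-2] forces x2=F; simplify:
  drop 2 from [3, 2] -> [3]
  satisfied 1 clause(s); 6 remain; assigned so far: [2]
unit clause [3] forces x3=T; simplify:
  drop -3 from [1, -4, -3] -> [1, -4]
  satisfied 3 clause(s); 3 remain; assigned so far: [2, 3]
unit clause [4] forces x4=T; simplify:
  drop -4 from [1, -4] -> [1]
  satisfied 2 clause(s); 1 remain; assigned so far: [2, 3, 4]
unit clause [1] forces x1=T; simplify:
  satisfied 1 clause(s); 0 remain; assigned so far: [1, 2, 3, 4]

Answer: x1=T x2=F x3=T x4=T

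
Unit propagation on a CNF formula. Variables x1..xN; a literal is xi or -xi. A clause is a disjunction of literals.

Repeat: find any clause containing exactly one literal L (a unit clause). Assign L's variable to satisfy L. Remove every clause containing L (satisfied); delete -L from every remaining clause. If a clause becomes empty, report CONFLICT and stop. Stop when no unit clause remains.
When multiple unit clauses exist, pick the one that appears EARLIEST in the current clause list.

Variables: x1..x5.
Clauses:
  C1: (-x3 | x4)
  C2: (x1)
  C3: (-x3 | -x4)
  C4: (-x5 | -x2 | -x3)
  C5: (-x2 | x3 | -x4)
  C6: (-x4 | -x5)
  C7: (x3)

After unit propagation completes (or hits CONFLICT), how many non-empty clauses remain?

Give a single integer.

Answer: 2

Derivation:
unit clause [1] forces x1=T; simplify:
  satisfied 1 clause(s); 6 remain; assigned so far: [1]
unit clause [3] forces x3=T; simplify:
  drop -3 from [-3, 4] -> [4]
  drop -3 from [-3, -4] -> [-4]
  drop -3 from [-5, -2, -3] -> [-5, -2]
  satisfied 2 clause(s); 4 remain; assigned so far: [1, 3]
unit clause [4] forces x4=T; simplify:
  drop -4 from [-4] -> [] (empty!)
  drop -4 from [-4, -5] -> [-5]
  satisfied 1 clause(s); 3 remain; assigned so far: [1, 3, 4]
CONFLICT (empty clause)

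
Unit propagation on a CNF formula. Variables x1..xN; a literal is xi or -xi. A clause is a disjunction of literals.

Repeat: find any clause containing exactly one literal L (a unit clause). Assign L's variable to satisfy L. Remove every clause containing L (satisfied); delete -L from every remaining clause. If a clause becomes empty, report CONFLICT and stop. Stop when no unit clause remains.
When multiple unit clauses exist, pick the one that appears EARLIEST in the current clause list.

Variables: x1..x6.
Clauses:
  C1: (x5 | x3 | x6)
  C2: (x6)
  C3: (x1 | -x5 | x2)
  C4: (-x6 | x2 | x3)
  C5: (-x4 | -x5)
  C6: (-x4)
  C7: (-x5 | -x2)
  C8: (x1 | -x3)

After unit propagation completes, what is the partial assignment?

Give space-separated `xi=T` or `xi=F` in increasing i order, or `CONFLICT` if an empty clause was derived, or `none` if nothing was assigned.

unit clause [6] forces x6=T; simplify:
  drop -6 from [-6, 2, 3] -> [2, 3]
  satisfied 2 clause(s); 6 remain; assigned so far: [6]
unit clause [-4] forces x4=F; simplify:
  satisfied 2 clause(s); 4 remain; assigned so far: [4, 6]

Answer: x4=F x6=T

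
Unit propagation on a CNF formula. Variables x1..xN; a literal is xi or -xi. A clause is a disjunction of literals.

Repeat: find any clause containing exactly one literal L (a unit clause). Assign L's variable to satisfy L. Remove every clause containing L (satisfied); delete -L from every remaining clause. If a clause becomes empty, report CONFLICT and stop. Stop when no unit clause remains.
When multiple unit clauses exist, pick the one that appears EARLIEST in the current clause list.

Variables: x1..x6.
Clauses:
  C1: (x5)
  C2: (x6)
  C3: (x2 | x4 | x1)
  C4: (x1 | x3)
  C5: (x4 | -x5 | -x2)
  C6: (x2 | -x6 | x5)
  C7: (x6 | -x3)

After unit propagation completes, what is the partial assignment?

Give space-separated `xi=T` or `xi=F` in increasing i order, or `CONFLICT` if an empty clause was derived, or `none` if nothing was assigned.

unit clause [5] forces x5=T; simplify:
  drop -5 from [4, -5, -2] -> [4, -2]
  satisfied 2 clause(s); 5 remain; assigned so far: [5]
unit clause [6] forces x6=T; simplify:
  satisfied 2 clause(s); 3 remain; assigned so far: [5, 6]

Answer: x5=T x6=T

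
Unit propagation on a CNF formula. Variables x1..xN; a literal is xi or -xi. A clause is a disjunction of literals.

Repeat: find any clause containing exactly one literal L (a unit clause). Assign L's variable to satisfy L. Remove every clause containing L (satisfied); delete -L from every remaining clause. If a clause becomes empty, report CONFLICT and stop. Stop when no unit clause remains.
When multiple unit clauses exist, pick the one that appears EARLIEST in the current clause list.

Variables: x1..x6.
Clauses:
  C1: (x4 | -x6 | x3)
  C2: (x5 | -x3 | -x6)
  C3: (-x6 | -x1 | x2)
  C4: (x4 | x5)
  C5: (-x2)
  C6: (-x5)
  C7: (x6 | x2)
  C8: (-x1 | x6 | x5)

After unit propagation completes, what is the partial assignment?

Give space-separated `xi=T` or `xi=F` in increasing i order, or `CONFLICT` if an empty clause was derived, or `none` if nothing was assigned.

unit clause [-2] forces x2=F; simplify:
  drop 2 from [-6, -1, 2] -> [-6, -1]
  drop 2 from [6, 2] -> [6]
  satisfied 1 clause(s); 7 remain; assigned so far: [2]
unit clause [-5] forces x5=F; simplify:
  drop 5 from [5, -3, -6] -> [-3, -6]
  drop 5 from [4, 5] -> [4]
  drop 5 from [-1, 6, 5] -> [-1, 6]
  satisfied 1 clause(s); 6 remain; assigned so far: [2, 5]
unit clause [4] forces x4=T; simplify:
  satisfied 2 clause(s); 4 remain; assigned so far: [2, 4, 5]
unit clause [6] forces x6=T; simplify:
  drop -6 from [-3, -6] -> [-3]
  drop -6 from [-6, -1] -> [-1]
  satisfied 2 clause(s); 2 remain; assigned so far: [2, 4, 5, 6]
unit clause [-3] forces x3=F; simplify:
  satisfied 1 clause(s); 1 remain; assigned so far: [2, 3, 4, 5, 6]
unit clause [-1] forces x1=F; simplify:
  satisfied 1 clause(s); 0 remain; assigned so far: [1, 2, 3, 4, 5, 6]

Answer: x1=F x2=F x3=F x4=T x5=F x6=T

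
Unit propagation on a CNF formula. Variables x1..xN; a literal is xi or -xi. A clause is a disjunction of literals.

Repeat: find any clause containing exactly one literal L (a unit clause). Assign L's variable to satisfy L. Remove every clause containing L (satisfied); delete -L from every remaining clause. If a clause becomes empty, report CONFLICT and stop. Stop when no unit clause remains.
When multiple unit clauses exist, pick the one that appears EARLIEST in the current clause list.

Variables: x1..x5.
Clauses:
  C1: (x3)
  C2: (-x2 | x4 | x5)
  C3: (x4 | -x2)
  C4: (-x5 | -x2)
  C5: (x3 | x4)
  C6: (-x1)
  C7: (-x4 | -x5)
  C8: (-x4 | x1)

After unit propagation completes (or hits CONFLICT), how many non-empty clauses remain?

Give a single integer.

Answer: 0

Derivation:
unit clause [3] forces x3=T; simplify:
  satisfied 2 clause(s); 6 remain; assigned so far: [3]
unit clause [-1] forces x1=F; simplify:
  drop 1 from [-4, 1] -> [-4]
  satisfied 1 clause(s); 5 remain; assigned so far: [1, 3]
unit clause [-4] forces x4=F; simplify:
  drop 4 from [-2, 4, 5] -> [-2, 5]
  drop 4 from [4, -2] -> [-2]
  satisfied 2 clause(s); 3 remain; assigned so far: [1, 3, 4]
unit clause [-2] forces x2=F; simplify:
  satisfied 3 clause(s); 0 remain; assigned so far: [1, 2, 3, 4]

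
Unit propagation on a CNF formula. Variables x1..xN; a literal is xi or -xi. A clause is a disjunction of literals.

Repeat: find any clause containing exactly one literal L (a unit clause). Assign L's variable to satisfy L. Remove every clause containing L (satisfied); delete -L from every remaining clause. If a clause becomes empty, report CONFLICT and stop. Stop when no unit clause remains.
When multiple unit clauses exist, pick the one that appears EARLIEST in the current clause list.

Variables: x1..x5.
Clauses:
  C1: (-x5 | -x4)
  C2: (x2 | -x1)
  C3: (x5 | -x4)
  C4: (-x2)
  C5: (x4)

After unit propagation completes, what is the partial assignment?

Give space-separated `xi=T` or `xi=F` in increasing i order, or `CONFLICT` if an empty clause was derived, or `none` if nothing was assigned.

unit clause [-2] forces x2=F; simplify:
  drop 2 from [2, -1] -> [-1]
  satisfied 1 clause(s); 4 remain; assigned so far: [2]
unit clause [-1] forces x1=F; simplify:
  satisfied 1 clause(s); 3 remain; assigned so far: [1, 2]
unit clause [4] forces x4=T; simplify:
  drop -4 from [-5, -4] -> [-5]
  drop -4 from [5, -4] -> [5]
  satisfied 1 clause(s); 2 remain; assigned so far: [1, 2, 4]
unit clause [-5] forces x5=F; simplify:
  drop 5 from [5] -> [] (empty!)
  satisfied 1 clause(s); 1 remain; assigned so far: [1, 2, 4, 5]
CONFLICT (empty clause)

Answer: CONFLICT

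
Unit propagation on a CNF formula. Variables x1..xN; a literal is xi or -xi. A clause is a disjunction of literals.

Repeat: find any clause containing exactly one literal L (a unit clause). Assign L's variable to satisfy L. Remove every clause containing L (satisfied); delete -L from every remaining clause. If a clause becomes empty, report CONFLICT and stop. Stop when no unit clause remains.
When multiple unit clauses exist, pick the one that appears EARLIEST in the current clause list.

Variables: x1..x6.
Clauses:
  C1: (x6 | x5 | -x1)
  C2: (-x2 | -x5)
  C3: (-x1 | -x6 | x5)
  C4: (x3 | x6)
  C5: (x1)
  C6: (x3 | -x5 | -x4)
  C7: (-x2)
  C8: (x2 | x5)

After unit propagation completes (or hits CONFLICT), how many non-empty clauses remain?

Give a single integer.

Answer: 2

Derivation:
unit clause [1] forces x1=T; simplify:
  drop -1 from [6, 5, -1] -> [6, 5]
  drop -1 from [-1, -6, 5] -> [-6, 5]
  satisfied 1 clause(s); 7 remain; assigned so far: [1]
unit clause [-2] forces x2=F; simplify:
  drop 2 from [2, 5] -> [5]
  satisfied 2 clause(s); 5 remain; assigned so far: [1, 2]
unit clause [5] forces x5=T; simplify:
  drop -5 from [3, -5, -4] -> [3, -4]
  satisfied 3 clause(s); 2 remain; assigned so far: [1, 2, 5]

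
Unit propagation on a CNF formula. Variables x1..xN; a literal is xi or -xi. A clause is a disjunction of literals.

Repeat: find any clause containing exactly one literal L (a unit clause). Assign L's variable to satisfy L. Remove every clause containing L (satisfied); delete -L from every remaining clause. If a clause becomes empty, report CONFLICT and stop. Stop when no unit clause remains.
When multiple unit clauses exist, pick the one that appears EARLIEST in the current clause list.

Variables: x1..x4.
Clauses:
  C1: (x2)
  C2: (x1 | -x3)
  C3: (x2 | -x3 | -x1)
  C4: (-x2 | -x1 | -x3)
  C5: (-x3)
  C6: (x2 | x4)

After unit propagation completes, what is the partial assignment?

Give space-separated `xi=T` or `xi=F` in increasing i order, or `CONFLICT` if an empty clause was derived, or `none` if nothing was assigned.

unit clause [2] forces x2=T; simplify:
  drop -2 from [-2, -1, -3] -> [-1, -3]
  satisfied 3 clause(s); 3 remain; assigned so far: [2]
unit clause [-3] forces x3=F; simplify:
  satisfied 3 clause(s); 0 remain; assigned so far: [2, 3]

Answer: x2=T x3=F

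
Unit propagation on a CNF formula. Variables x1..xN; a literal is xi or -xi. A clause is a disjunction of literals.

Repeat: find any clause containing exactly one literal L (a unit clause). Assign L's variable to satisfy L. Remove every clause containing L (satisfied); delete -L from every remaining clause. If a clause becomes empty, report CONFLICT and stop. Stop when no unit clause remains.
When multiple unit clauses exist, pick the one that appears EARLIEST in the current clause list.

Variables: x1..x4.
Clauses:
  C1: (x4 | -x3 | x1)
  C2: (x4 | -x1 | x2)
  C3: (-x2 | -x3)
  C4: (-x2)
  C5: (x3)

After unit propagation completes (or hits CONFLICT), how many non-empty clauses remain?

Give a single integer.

unit clause [-2] forces x2=F; simplify:
  drop 2 from [4, -1, 2] -> [4, -1]
  satisfied 2 clause(s); 3 remain; assigned so far: [2]
unit clause [3] forces x3=T; simplify:
  drop -3 from [4, -3, 1] -> [4, 1]
  satisfied 1 clause(s); 2 remain; assigned so far: [2, 3]

Answer: 2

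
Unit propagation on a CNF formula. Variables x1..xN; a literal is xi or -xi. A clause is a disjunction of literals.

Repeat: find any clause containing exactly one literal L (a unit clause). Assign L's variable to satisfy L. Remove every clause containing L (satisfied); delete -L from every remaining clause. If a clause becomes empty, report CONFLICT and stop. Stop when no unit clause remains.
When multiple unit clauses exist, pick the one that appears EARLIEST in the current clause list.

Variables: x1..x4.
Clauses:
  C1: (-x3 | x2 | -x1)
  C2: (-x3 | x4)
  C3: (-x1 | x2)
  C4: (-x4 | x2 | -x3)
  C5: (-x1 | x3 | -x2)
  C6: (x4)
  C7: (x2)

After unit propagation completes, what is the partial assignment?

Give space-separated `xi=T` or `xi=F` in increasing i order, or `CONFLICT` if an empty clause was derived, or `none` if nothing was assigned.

unit clause [4] forces x4=T; simplify:
  drop -4 from [-4, 2, -3] -> [2, -3]
  satisfied 2 clause(s); 5 remain; assigned so far: [4]
unit clause [2] forces x2=T; simplify:
  drop -2 from [-1, 3, -2] -> [-1, 3]
  satisfied 4 clause(s); 1 remain; assigned so far: [2, 4]

Answer: x2=T x4=T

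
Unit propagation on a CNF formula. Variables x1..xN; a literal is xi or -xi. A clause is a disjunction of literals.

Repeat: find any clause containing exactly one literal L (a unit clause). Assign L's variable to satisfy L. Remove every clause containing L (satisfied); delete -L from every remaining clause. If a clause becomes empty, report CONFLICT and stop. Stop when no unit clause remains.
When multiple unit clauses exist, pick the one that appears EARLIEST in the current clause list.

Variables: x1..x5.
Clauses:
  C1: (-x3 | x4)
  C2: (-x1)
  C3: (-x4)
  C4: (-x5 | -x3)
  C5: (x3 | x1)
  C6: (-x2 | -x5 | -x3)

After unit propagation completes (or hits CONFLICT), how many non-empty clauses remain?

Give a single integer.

unit clause [-1] forces x1=F; simplify:
  drop 1 from [3, 1] -> [3]
  satisfied 1 clause(s); 5 remain; assigned so far: [1]
unit clause [-4] forces x4=F; simplify:
  drop 4 from [-3, 4] -> [-3]
  satisfied 1 clause(s); 4 remain; assigned so far: [1, 4]
unit clause [-3] forces x3=F; simplify:
  drop 3 from [3] -> [] (empty!)
  satisfied 3 clause(s); 1 remain; assigned so far: [1, 3, 4]
CONFLICT (empty clause)

Answer: 0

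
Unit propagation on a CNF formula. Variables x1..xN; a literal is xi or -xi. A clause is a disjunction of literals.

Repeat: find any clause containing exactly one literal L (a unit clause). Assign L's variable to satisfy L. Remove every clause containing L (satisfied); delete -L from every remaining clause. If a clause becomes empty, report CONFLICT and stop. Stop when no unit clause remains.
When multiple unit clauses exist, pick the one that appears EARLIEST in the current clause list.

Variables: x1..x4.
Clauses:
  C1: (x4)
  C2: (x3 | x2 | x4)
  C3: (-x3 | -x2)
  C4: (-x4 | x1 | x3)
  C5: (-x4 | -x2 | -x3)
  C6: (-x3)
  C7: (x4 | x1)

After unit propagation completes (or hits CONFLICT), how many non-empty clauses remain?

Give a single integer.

Answer: 0

Derivation:
unit clause [4] forces x4=T; simplify:
  drop -4 from [-4, 1, 3] -> [1, 3]
  drop -4 from [-4, -2, -3] -> [-2, -3]
  satisfied 3 clause(s); 4 remain; assigned so far: [4]
unit clause [-3] forces x3=F; simplify:
  drop 3 from [1, 3] -> [1]
  satisfied 3 clause(s); 1 remain; assigned so far: [3, 4]
unit clause [1] forces x1=T; simplify:
  satisfied 1 clause(s); 0 remain; assigned so far: [1, 3, 4]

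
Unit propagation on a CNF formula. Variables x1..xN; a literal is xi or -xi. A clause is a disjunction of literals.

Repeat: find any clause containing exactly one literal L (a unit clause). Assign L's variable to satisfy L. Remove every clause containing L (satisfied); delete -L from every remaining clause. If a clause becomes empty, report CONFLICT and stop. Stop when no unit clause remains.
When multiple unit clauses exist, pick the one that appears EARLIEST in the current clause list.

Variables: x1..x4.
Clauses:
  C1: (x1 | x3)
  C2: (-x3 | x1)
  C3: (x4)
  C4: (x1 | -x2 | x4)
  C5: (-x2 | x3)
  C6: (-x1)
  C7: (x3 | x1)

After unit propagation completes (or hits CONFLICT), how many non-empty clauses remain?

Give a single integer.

Answer: 0

Derivation:
unit clause [4] forces x4=T; simplify:
  satisfied 2 clause(s); 5 remain; assigned so far: [4]
unit clause [-1] forces x1=F; simplify:
  drop 1 from [1, 3] -> [3]
  drop 1 from [-3, 1] -> [-3]
  drop 1 from [3, 1] -> [3]
  satisfied 1 clause(s); 4 remain; assigned so far: [1, 4]
unit clause [3] forces x3=T; simplify:
  drop -3 from [-3] -> [] (empty!)
  satisfied 3 clause(s); 1 remain; assigned so far: [1, 3, 4]
CONFLICT (empty clause)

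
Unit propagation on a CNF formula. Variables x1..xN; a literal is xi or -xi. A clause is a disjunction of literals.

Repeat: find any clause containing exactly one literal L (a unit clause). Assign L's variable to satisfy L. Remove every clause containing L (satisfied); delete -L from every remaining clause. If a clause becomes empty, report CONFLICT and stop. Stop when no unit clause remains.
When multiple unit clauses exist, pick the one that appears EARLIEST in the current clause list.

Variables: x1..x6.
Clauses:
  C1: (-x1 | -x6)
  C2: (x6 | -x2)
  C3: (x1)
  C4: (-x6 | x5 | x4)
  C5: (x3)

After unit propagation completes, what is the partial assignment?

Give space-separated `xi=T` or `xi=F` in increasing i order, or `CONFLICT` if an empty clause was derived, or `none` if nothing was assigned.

Answer: x1=T x2=F x3=T x6=F

Derivation:
unit clause [1] forces x1=T; simplify:
  drop -1 from [-1, -6] -> [-6]
  satisfied 1 clause(s); 4 remain; assigned so far: [1]
unit clause [-6] forces x6=F; simplify:
  drop 6 from [6, -2] -> [-2]
  satisfied 2 clause(s); 2 remain; assigned so far: [1, 6]
unit clause [-2] forces x2=F; simplify:
  satisfied 1 clause(s); 1 remain; assigned so far: [1, 2, 6]
unit clause [3] forces x3=T; simplify:
  satisfied 1 clause(s); 0 remain; assigned so far: [1, 2, 3, 6]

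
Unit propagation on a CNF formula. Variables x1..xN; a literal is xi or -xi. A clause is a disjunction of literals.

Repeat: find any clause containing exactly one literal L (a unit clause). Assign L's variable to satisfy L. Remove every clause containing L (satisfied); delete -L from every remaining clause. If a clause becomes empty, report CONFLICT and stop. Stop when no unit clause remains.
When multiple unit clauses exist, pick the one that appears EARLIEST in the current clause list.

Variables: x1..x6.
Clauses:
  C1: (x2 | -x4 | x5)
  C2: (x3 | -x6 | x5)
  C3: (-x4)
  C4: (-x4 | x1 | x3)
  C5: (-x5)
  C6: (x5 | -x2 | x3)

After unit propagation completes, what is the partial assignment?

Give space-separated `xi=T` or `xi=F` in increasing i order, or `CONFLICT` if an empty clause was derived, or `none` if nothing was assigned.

unit clause [-4] forces x4=F; simplify:
  satisfied 3 clause(s); 3 remain; assigned so far: [4]
unit clause [-5] forces x5=F; simplify:
  drop 5 from [3, -6, 5] -> [3, -6]
  drop 5 from [5, -2, 3] -> [-2, 3]
  satisfied 1 clause(s); 2 remain; assigned so far: [4, 5]

Answer: x4=F x5=F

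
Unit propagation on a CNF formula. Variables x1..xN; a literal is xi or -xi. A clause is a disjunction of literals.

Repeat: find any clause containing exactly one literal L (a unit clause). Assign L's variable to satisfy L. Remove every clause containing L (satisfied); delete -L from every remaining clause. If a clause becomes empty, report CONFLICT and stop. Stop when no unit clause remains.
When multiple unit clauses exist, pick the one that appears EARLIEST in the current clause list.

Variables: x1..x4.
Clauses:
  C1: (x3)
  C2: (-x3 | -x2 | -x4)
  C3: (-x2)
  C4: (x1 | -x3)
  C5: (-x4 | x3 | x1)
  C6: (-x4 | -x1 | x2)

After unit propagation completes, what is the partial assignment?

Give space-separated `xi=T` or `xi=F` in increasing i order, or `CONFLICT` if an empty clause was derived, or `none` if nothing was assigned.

unit clause [3] forces x3=T; simplify:
  drop -3 from [-3, -2, -4] -> [-2, -4]
  drop -3 from [1, -3] -> [1]
  satisfied 2 clause(s); 4 remain; assigned so far: [3]
unit clause [-2] forces x2=F; simplify:
  drop 2 from [-4, -1, 2] -> [-4, -1]
  satisfied 2 clause(s); 2 remain; assigned so far: [2, 3]
unit clause [1] forces x1=T; simplify:
  drop -1 from [-4, -1] -> [-4]
  satisfied 1 clause(s); 1 remain; assigned so far: [1, 2, 3]
unit clause [-4] forces x4=F; simplify:
  satisfied 1 clause(s); 0 remain; assigned so far: [1, 2, 3, 4]

Answer: x1=T x2=F x3=T x4=F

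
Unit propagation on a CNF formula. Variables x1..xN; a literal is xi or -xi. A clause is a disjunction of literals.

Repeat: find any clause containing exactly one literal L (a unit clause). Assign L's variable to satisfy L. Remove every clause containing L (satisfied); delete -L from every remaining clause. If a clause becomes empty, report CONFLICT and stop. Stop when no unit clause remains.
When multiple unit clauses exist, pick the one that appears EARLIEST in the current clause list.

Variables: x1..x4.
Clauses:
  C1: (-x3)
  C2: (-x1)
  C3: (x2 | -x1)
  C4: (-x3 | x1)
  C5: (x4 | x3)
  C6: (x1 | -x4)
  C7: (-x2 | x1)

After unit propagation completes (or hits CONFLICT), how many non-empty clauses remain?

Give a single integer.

unit clause [-3] forces x3=F; simplify:
  drop 3 from [4, 3] -> [4]
  satisfied 2 clause(s); 5 remain; assigned so far: [3]
unit clause [-1] forces x1=F; simplify:
  drop 1 from [1, -4] -> [-4]
  drop 1 from [-2, 1] -> [-2]
  satisfied 2 clause(s); 3 remain; assigned so far: [1, 3]
unit clause [4] forces x4=T; simplify:
  drop -4 from [-4] -> [] (empty!)
  satisfied 1 clause(s); 2 remain; assigned so far: [1, 3, 4]
CONFLICT (empty clause)

Answer: 1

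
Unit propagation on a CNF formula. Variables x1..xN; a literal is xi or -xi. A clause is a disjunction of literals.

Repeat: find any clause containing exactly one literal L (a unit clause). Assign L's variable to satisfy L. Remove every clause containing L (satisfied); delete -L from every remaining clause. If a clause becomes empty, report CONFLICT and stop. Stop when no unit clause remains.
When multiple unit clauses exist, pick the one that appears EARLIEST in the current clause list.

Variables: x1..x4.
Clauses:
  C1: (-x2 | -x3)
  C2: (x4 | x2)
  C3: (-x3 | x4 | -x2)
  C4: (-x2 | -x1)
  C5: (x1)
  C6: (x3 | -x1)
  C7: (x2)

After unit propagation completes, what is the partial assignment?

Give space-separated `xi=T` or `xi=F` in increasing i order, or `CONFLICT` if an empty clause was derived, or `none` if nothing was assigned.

unit clause [1] forces x1=T; simplify:
  drop -1 from [-2, -1] -> [-2]
  drop -1 from [3, -1] -> [3]
  satisfied 1 clause(s); 6 remain; assigned so far: [1]
unit clause [-2] forces x2=F; simplify:
  drop 2 from [4, 2] -> [4]
  drop 2 from [2] -> [] (empty!)
  satisfied 3 clause(s); 3 remain; assigned so far: [1, 2]
CONFLICT (empty clause)

Answer: CONFLICT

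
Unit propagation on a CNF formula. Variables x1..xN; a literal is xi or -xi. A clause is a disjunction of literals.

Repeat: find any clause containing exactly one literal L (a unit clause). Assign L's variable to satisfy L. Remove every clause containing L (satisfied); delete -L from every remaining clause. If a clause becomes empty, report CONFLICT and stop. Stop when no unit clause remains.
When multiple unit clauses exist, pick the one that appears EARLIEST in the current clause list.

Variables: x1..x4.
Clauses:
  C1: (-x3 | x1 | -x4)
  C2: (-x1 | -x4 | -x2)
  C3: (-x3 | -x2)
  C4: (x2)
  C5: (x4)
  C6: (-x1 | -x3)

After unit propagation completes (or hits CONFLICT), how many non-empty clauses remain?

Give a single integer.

unit clause [2] forces x2=T; simplify:
  drop -2 from [-1, -4, -2] -> [-1, -4]
  drop -2 from [-3, -2] -> [-3]
  satisfied 1 clause(s); 5 remain; assigned so far: [2]
unit clause [-3] forces x3=F; simplify:
  satisfied 3 clause(s); 2 remain; assigned so far: [2, 3]
unit clause [4] forces x4=T; simplify:
  drop -4 from [-1, -4] -> [-1]
  satisfied 1 clause(s); 1 remain; assigned so far: [2, 3, 4]
unit clause [-1] forces x1=F; simplify:
  satisfied 1 clause(s); 0 remain; assigned so far: [1, 2, 3, 4]

Answer: 0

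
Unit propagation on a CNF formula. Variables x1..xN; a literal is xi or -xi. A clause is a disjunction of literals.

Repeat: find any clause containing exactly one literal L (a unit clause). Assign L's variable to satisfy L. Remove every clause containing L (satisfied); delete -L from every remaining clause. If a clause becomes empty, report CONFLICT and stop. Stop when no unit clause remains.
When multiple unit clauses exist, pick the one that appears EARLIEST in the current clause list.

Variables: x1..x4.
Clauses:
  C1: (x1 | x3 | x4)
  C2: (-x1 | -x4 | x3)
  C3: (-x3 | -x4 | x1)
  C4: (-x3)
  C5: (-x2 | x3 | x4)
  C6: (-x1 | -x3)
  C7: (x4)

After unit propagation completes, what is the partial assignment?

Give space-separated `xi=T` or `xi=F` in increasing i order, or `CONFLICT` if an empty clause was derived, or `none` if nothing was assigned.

unit clause [-3] forces x3=F; simplify:
  drop 3 from [1, 3, 4] -> [1, 4]
  drop 3 from [-1, -4, 3] -> [-1, -4]
  drop 3 from [-2, 3, 4] -> [-2, 4]
  satisfied 3 clause(s); 4 remain; assigned so far: [3]
unit clause [4] forces x4=T; simplify:
  drop -4 from [-1, -4] -> [-1]
  satisfied 3 clause(s); 1 remain; assigned so far: [3, 4]
unit clause [-1] forces x1=F; simplify:
  satisfied 1 clause(s); 0 remain; assigned so far: [1, 3, 4]

Answer: x1=F x3=F x4=T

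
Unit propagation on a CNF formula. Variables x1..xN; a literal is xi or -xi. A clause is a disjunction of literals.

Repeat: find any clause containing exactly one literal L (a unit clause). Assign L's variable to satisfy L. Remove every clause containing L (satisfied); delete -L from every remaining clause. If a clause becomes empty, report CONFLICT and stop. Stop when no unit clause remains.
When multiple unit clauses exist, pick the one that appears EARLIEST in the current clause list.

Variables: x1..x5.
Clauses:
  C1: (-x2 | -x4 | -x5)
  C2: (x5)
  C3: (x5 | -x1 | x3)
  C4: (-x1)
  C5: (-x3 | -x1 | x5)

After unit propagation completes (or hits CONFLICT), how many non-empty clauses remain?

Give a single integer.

Answer: 1

Derivation:
unit clause [5] forces x5=T; simplify:
  drop -5 from [-2, -4, -5] -> [-2, -4]
  satisfied 3 clause(s); 2 remain; assigned so far: [5]
unit clause [-1] forces x1=F; simplify:
  satisfied 1 clause(s); 1 remain; assigned so far: [1, 5]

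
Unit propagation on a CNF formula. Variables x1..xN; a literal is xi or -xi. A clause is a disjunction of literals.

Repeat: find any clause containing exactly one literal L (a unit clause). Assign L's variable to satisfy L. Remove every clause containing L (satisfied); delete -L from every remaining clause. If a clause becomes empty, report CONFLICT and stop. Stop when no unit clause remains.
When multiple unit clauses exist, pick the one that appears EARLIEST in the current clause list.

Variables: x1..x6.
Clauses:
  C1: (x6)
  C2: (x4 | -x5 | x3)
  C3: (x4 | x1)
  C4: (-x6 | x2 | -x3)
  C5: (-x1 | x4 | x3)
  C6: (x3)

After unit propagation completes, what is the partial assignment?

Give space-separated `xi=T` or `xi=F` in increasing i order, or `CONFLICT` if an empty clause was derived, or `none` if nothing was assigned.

Answer: x2=T x3=T x6=T

Derivation:
unit clause [6] forces x6=T; simplify:
  drop -6 from [-6, 2, -3] -> [2, -3]
  satisfied 1 clause(s); 5 remain; assigned so far: [6]
unit clause [3] forces x3=T; simplify:
  drop -3 from [2, -3] -> [2]
  satisfied 3 clause(s); 2 remain; assigned so far: [3, 6]
unit clause [2] forces x2=T; simplify:
  satisfied 1 clause(s); 1 remain; assigned so far: [2, 3, 6]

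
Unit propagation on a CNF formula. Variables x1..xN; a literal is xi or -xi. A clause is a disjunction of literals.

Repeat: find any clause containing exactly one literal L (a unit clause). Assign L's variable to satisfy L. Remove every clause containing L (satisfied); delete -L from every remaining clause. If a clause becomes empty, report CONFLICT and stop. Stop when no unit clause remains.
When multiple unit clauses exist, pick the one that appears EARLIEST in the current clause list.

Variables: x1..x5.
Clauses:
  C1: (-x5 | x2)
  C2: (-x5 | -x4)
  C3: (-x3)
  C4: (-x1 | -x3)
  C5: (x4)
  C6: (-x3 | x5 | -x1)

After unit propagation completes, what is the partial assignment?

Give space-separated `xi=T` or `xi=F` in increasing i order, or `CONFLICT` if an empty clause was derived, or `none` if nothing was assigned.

Answer: x3=F x4=T x5=F

Derivation:
unit clause [-3] forces x3=F; simplify:
  satisfied 3 clause(s); 3 remain; assigned so far: [3]
unit clause [4] forces x4=T; simplify:
  drop -4 from [-5, -4] -> [-5]
  satisfied 1 clause(s); 2 remain; assigned so far: [3, 4]
unit clause [-5] forces x5=F; simplify:
  satisfied 2 clause(s); 0 remain; assigned so far: [3, 4, 5]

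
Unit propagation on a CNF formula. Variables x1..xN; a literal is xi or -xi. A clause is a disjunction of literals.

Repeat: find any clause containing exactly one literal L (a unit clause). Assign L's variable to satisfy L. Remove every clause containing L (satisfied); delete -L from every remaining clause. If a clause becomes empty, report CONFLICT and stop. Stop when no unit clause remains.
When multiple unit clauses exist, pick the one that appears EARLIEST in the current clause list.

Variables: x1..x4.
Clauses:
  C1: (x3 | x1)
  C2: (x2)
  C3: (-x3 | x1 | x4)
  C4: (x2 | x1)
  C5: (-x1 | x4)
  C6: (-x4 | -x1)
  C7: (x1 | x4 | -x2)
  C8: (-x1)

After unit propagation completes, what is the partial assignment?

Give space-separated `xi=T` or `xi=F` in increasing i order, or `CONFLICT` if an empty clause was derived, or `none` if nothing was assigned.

Answer: x1=F x2=T x3=T x4=T

Derivation:
unit clause [2] forces x2=T; simplify:
  drop -2 from [1, 4, -2] -> [1, 4]
  satisfied 2 clause(s); 6 remain; assigned so far: [2]
unit clause [-1] forces x1=F; simplify:
  drop 1 from [3, 1] -> [3]
  drop 1 from [-3, 1, 4] -> [-3, 4]
  drop 1 from [1, 4] -> [4]
  satisfied 3 clause(s); 3 remain; assigned so far: [1, 2]
unit clause [3] forces x3=T; simplify:
  drop -3 from [-3, 4] -> [4]
  satisfied 1 clause(s); 2 remain; assigned so far: [1, 2, 3]
unit clause [4] forces x4=T; simplify:
  satisfied 2 clause(s); 0 remain; assigned so far: [1, 2, 3, 4]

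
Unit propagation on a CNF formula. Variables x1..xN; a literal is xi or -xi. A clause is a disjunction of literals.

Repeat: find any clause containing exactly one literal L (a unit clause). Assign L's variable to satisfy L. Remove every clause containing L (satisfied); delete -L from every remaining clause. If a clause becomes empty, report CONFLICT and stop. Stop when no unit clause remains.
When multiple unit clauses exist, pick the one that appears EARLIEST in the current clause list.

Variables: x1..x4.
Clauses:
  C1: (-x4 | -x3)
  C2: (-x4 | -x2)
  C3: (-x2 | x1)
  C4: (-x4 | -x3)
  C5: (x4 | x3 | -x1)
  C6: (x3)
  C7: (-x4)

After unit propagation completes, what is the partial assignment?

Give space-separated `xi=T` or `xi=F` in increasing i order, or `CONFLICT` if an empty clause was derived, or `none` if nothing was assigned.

Answer: x3=T x4=F

Derivation:
unit clause [3] forces x3=T; simplify:
  drop -3 from [-4, -3] -> [-4]
  drop -3 from [-4, -3] -> [-4]
  satisfied 2 clause(s); 5 remain; assigned so far: [3]
unit clause [-4] forces x4=F; simplify:
  satisfied 4 clause(s); 1 remain; assigned so far: [3, 4]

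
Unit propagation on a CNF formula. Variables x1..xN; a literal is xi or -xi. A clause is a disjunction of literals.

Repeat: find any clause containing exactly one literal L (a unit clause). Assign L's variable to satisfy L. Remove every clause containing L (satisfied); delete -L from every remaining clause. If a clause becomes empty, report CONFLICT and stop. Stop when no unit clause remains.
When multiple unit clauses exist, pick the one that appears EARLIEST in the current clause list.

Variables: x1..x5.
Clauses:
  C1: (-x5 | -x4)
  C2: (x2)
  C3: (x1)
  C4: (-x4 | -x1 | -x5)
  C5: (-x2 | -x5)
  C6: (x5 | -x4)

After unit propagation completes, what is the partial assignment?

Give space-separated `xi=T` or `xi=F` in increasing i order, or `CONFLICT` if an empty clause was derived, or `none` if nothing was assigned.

Answer: x1=T x2=T x4=F x5=F

Derivation:
unit clause [2] forces x2=T; simplify:
  drop -2 from [-2, -5] -> [-5]
  satisfied 1 clause(s); 5 remain; assigned so far: [2]
unit clause [1] forces x1=T; simplify:
  drop -1 from [-4, -1, -5] -> [-4, -5]
  satisfied 1 clause(s); 4 remain; assigned so far: [1, 2]
unit clause [-5] forces x5=F; simplify:
  drop 5 from [5, -4] -> [-4]
  satisfied 3 clause(s); 1 remain; assigned so far: [1, 2, 5]
unit clause [-4] forces x4=F; simplify:
  satisfied 1 clause(s); 0 remain; assigned so far: [1, 2, 4, 5]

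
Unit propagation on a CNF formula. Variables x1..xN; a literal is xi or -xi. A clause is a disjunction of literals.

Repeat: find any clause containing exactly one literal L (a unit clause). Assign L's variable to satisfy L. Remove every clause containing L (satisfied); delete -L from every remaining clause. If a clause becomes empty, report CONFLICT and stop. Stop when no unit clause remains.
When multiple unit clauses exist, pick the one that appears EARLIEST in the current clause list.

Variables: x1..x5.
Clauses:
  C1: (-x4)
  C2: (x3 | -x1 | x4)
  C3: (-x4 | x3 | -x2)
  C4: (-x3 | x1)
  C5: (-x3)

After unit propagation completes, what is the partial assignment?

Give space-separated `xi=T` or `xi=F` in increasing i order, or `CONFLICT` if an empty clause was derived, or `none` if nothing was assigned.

Answer: x1=F x3=F x4=F

Derivation:
unit clause [-4] forces x4=F; simplify:
  drop 4 from [3, -1, 4] -> [3, -1]
  satisfied 2 clause(s); 3 remain; assigned so far: [4]
unit clause [-3] forces x3=F; simplify:
  drop 3 from [3, -1] -> [-1]
  satisfied 2 clause(s); 1 remain; assigned so far: [3, 4]
unit clause [-1] forces x1=F; simplify:
  satisfied 1 clause(s); 0 remain; assigned so far: [1, 3, 4]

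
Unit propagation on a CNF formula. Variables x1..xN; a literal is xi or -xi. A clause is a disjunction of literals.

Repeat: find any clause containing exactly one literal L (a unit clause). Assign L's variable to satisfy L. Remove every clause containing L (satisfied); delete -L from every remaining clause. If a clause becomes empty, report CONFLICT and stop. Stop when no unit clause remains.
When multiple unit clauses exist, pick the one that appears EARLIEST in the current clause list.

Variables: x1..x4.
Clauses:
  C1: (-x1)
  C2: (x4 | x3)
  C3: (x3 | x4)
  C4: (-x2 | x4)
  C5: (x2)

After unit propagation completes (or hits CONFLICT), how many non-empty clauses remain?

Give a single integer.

Answer: 0

Derivation:
unit clause [-1] forces x1=F; simplify:
  satisfied 1 clause(s); 4 remain; assigned so far: [1]
unit clause [2] forces x2=T; simplify:
  drop -2 from [-2, 4] -> [4]
  satisfied 1 clause(s); 3 remain; assigned so far: [1, 2]
unit clause [4] forces x4=T; simplify:
  satisfied 3 clause(s); 0 remain; assigned so far: [1, 2, 4]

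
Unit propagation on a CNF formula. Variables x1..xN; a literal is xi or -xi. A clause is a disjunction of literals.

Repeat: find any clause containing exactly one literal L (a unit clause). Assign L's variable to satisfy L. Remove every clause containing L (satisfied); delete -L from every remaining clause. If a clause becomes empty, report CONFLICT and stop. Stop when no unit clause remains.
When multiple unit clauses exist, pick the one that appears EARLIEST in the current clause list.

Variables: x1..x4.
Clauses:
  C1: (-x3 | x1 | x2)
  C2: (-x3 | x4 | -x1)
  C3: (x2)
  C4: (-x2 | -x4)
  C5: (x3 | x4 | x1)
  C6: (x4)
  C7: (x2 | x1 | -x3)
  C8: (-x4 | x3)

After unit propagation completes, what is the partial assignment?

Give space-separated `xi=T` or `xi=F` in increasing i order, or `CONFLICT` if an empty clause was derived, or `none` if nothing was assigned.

unit clause [2] forces x2=T; simplify:
  drop -2 from [-2, -4] -> [-4]
  satisfied 3 clause(s); 5 remain; assigned so far: [2]
unit clause [-4] forces x4=F; simplify:
  drop 4 from [-3, 4, -1] -> [-3, -1]
  drop 4 from [3, 4, 1] -> [3, 1]
  drop 4 from [4] -> [] (empty!)
  satisfied 2 clause(s); 3 remain; assigned so far: [2, 4]
CONFLICT (empty clause)

Answer: CONFLICT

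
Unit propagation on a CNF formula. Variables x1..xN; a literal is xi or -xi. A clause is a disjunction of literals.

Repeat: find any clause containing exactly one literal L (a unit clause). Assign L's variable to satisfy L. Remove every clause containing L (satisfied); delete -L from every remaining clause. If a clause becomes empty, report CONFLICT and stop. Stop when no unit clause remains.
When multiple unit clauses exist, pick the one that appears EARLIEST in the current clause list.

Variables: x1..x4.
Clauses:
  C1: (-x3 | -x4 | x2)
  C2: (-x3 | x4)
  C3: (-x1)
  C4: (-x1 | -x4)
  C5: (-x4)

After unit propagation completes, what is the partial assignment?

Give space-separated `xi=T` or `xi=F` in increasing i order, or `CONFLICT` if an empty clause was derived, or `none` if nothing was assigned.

unit clause [-1] forces x1=F; simplify:
  satisfied 2 clause(s); 3 remain; assigned so far: [1]
unit clause [-4] forces x4=F; simplify:
  drop 4 from [-3, 4] -> [-3]
  satisfied 2 clause(s); 1 remain; assigned so far: [1, 4]
unit clause [-3] forces x3=F; simplify:
  satisfied 1 clause(s); 0 remain; assigned so far: [1, 3, 4]

Answer: x1=F x3=F x4=F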